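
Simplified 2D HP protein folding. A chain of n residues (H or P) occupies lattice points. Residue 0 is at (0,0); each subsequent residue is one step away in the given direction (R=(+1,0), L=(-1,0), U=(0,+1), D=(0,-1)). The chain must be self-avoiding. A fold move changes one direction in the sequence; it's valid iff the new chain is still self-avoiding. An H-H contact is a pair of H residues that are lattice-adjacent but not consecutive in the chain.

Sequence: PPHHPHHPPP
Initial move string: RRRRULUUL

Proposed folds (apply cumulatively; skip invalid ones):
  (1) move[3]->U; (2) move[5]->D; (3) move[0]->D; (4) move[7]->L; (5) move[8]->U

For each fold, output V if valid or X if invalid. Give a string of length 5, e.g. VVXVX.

Initial: RRRRULUUL -> [(0, 0), (1, 0), (2, 0), (3, 0), (4, 0), (4, 1), (3, 1), (3, 2), (3, 3), (2, 3)]
Fold 1: move[3]->U => RRRUULUUL VALID
Fold 2: move[5]->D => RRRUUDUUL INVALID (collision), skipped
Fold 3: move[0]->D => DRRUULUUL VALID
Fold 4: move[7]->L => DRRUULULL VALID
Fold 5: move[8]->U => DRRUULULU VALID

Answer: VXVVV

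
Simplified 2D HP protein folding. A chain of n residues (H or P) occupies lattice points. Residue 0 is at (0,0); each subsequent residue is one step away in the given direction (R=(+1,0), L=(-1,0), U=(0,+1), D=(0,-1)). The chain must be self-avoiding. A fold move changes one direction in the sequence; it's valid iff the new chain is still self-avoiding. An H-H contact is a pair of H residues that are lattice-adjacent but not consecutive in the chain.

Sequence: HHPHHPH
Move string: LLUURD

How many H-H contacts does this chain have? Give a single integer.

Answer: 2

Derivation:
Positions: [(0, 0), (-1, 0), (-2, 0), (-2, 1), (-2, 2), (-1, 2), (-1, 1)]
H-H contact: residue 1 @(-1,0) - residue 6 @(-1, 1)
H-H contact: residue 3 @(-2,1) - residue 6 @(-1, 1)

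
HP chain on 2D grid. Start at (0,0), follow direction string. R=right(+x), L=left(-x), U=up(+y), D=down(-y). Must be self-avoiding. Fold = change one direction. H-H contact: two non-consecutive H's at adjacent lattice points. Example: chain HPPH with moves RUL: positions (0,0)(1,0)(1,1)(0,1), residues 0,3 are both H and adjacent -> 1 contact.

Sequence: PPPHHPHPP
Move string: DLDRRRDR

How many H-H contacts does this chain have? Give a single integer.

Answer: 0

Derivation:
Positions: [(0, 0), (0, -1), (-1, -1), (-1, -2), (0, -2), (1, -2), (2, -2), (2, -3), (3, -3)]
No H-H contacts found.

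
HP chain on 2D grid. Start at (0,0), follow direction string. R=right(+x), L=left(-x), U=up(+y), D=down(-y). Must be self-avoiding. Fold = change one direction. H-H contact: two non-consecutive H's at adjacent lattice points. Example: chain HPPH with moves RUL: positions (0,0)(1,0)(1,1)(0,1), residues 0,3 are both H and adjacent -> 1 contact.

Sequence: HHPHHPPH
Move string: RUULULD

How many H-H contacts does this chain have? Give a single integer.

Answer: 1

Derivation:
Positions: [(0, 0), (1, 0), (1, 1), (1, 2), (0, 2), (0, 3), (-1, 3), (-1, 2)]
H-H contact: residue 4 @(0,2) - residue 7 @(-1, 2)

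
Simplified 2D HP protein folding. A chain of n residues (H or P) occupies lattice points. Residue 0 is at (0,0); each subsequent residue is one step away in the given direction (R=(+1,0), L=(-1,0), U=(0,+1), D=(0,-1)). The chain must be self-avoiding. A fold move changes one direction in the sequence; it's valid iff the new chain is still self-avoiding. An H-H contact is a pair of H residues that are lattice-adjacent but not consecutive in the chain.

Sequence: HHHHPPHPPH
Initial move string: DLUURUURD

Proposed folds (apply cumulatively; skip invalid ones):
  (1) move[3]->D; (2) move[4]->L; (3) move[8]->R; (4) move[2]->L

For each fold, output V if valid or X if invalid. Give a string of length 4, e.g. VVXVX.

Answer: XVVV

Derivation:
Initial: DLUURUURD -> [(0, 0), (0, -1), (-1, -1), (-1, 0), (-1, 1), (0, 1), (0, 2), (0, 3), (1, 3), (1, 2)]
Fold 1: move[3]->D => DLUDRUURD INVALID (collision), skipped
Fold 2: move[4]->L => DLUULUURD VALID
Fold 3: move[8]->R => DLUULUURR VALID
Fold 4: move[2]->L => DLLULUURR VALID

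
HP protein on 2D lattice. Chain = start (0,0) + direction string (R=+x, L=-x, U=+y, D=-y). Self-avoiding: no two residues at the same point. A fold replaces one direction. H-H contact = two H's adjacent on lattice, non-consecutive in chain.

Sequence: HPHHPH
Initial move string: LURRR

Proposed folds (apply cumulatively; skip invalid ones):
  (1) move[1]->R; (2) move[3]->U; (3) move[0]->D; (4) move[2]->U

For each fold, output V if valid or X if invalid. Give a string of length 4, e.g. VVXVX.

Initial: LURRR -> [(0, 0), (-1, 0), (-1, 1), (0, 1), (1, 1), (2, 1)]
Fold 1: move[1]->R => LRRRR INVALID (collision), skipped
Fold 2: move[3]->U => LURUR VALID
Fold 3: move[0]->D => DURUR INVALID (collision), skipped
Fold 4: move[2]->U => LUUUR VALID

Answer: XVXV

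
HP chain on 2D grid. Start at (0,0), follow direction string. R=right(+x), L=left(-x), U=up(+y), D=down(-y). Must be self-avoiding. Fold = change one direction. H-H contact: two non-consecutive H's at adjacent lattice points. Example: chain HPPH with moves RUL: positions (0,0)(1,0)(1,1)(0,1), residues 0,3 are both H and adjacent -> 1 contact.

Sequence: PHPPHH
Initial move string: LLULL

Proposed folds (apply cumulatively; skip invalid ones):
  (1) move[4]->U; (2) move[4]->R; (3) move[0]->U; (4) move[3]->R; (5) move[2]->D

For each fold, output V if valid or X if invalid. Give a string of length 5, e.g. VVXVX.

Answer: VXVVX

Derivation:
Initial: LLULL -> [(0, 0), (-1, 0), (-2, 0), (-2, 1), (-3, 1), (-4, 1)]
Fold 1: move[4]->U => LLULU VALID
Fold 2: move[4]->R => LLULR INVALID (collision), skipped
Fold 3: move[0]->U => ULULU VALID
Fold 4: move[3]->R => ULURU VALID
Fold 5: move[2]->D => ULDRU INVALID (collision), skipped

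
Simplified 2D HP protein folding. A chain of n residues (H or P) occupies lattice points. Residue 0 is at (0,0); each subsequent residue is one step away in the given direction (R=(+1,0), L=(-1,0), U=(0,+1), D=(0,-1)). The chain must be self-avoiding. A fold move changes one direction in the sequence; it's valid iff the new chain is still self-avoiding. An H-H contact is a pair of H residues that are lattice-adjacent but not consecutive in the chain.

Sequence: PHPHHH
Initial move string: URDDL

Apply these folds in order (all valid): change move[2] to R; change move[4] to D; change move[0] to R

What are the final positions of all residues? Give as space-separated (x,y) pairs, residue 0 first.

Answer: (0,0) (1,0) (2,0) (3,0) (3,-1) (3,-2)

Derivation:
Initial moves: URDDL
Fold: move[2]->R => URRDL (positions: [(0, 0), (0, 1), (1, 1), (2, 1), (2, 0), (1, 0)])
Fold: move[4]->D => URRDD (positions: [(0, 0), (0, 1), (1, 1), (2, 1), (2, 0), (2, -1)])
Fold: move[0]->R => RRRDD (positions: [(0, 0), (1, 0), (2, 0), (3, 0), (3, -1), (3, -2)])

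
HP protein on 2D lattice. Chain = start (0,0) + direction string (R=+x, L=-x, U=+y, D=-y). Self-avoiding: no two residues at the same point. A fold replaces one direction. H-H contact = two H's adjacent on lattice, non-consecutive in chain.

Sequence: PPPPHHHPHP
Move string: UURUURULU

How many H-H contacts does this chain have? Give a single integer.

Answer: 1

Derivation:
Positions: [(0, 0), (0, 1), (0, 2), (1, 2), (1, 3), (1, 4), (2, 4), (2, 5), (1, 5), (1, 6)]
H-H contact: residue 5 @(1,4) - residue 8 @(1, 5)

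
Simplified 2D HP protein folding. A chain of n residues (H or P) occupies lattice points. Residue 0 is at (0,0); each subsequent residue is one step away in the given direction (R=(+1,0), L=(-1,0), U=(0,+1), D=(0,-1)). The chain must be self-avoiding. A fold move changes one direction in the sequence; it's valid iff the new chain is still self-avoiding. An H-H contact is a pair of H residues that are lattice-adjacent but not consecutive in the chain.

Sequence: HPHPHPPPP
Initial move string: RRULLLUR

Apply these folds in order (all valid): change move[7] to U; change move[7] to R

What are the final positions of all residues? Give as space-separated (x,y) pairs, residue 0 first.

Answer: (0,0) (1,0) (2,0) (2,1) (1,1) (0,1) (-1,1) (-1,2) (0,2)

Derivation:
Initial moves: RRULLLUR
Fold: move[7]->U => RRULLLUU (positions: [(0, 0), (1, 0), (2, 0), (2, 1), (1, 1), (0, 1), (-1, 1), (-1, 2), (-1, 3)])
Fold: move[7]->R => RRULLLUR (positions: [(0, 0), (1, 0), (2, 0), (2, 1), (1, 1), (0, 1), (-1, 1), (-1, 2), (0, 2)])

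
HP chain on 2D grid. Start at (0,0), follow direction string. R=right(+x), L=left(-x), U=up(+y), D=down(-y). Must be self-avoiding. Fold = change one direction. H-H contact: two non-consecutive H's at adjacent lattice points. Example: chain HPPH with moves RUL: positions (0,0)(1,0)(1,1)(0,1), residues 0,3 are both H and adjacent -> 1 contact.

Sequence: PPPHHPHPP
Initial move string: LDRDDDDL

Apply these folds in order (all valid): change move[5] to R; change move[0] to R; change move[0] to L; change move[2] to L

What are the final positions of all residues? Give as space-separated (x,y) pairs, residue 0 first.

Answer: (0,0) (-1,0) (-1,-1) (-2,-1) (-2,-2) (-2,-3) (-1,-3) (-1,-4) (-2,-4)

Derivation:
Initial moves: LDRDDDDL
Fold: move[5]->R => LDRDDRDL (positions: [(0, 0), (-1, 0), (-1, -1), (0, -1), (0, -2), (0, -3), (1, -3), (1, -4), (0, -4)])
Fold: move[0]->R => RDRDDRDL (positions: [(0, 0), (1, 0), (1, -1), (2, -1), (2, -2), (2, -3), (3, -3), (3, -4), (2, -4)])
Fold: move[0]->L => LDRDDRDL (positions: [(0, 0), (-1, 0), (-1, -1), (0, -1), (0, -2), (0, -3), (1, -3), (1, -4), (0, -4)])
Fold: move[2]->L => LDLDDRDL (positions: [(0, 0), (-1, 0), (-1, -1), (-2, -1), (-2, -2), (-2, -3), (-1, -3), (-1, -4), (-2, -4)])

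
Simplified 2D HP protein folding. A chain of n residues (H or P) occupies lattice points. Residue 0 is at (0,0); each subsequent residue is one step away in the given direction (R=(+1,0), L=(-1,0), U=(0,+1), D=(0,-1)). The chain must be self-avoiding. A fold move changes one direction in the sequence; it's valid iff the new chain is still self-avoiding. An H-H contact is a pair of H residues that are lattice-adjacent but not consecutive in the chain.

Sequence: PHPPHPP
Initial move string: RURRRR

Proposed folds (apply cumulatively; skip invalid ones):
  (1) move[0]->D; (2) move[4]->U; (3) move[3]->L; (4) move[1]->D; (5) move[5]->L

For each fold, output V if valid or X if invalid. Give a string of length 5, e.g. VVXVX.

Answer: XVXVV

Derivation:
Initial: RURRRR -> [(0, 0), (1, 0), (1, 1), (2, 1), (3, 1), (4, 1), (5, 1)]
Fold 1: move[0]->D => DURRRR INVALID (collision), skipped
Fold 2: move[4]->U => RURRUR VALID
Fold 3: move[3]->L => RURLUR INVALID (collision), skipped
Fold 4: move[1]->D => RDRRUR VALID
Fold 5: move[5]->L => RDRRUL VALID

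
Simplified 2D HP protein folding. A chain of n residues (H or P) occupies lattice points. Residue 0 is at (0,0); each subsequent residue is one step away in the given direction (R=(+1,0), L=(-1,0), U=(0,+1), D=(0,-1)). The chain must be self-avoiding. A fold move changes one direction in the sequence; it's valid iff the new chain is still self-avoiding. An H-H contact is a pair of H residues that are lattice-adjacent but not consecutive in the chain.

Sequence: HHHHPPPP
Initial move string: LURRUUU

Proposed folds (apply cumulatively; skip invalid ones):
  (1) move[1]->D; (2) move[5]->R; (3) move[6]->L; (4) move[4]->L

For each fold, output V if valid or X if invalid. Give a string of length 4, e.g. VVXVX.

Initial: LURRUUU -> [(0, 0), (-1, 0), (-1, 1), (0, 1), (1, 1), (1, 2), (1, 3), (1, 4)]
Fold 1: move[1]->D => LDRRUUU VALID
Fold 2: move[5]->R => LDRRURU VALID
Fold 3: move[6]->L => LDRRURL INVALID (collision), skipped
Fold 4: move[4]->L => LDRRLRU INVALID (collision), skipped

Answer: VVXX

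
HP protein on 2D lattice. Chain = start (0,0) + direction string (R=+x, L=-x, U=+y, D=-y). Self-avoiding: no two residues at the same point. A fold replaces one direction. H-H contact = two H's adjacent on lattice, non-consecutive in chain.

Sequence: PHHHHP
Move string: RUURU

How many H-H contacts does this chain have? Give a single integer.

Positions: [(0, 0), (1, 0), (1, 1), (1, 2), (2, 2), (2, 3)]
No H-H contacts found.

Answer: 0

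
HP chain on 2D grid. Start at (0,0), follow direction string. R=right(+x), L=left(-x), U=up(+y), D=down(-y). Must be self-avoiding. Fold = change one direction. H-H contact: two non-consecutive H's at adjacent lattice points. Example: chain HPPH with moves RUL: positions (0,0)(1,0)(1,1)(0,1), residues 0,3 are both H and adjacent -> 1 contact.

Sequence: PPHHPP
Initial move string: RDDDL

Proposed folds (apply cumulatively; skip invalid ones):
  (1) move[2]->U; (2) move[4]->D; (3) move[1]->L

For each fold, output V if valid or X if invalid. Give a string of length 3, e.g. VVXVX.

Initial: RDDDL -> [(0, 0), (1, 0), (1, -1), (1, -2), (1, -3), (0, -3)]
Fold 1: move[2]->U => RDUDL INVALID (collision), skipped
Fold 2: move[4]->D => RDDDD VALID
Fold 3: move[1]->L => RLDDD INVALID (collision), skipped

Answer: XVX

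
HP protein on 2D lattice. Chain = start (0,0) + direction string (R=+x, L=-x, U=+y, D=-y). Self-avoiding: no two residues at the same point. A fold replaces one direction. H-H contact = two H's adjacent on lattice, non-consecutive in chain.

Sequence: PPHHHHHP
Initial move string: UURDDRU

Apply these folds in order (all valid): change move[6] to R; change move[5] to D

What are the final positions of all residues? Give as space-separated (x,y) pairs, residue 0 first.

Answer: (0,0) (0,1) (0,2) (1,2) (1,1) (1,0) (1,-1) (2,-1)

Derivation:
Initial moves: UURDDRU
Fold: move[6]->R => UURDDRR (positions: [(0, 0), (0, 1), (0, 2), (1, 2), (1, 1), (1, 0), (2, 0), (3, 0)])
Fold: move[5]->D => UURDDDR (positions: [(0, 0), (0, 1), (0, 2), (1, 2), (1, 1), (1, 0), (1, -1), (2, -1)])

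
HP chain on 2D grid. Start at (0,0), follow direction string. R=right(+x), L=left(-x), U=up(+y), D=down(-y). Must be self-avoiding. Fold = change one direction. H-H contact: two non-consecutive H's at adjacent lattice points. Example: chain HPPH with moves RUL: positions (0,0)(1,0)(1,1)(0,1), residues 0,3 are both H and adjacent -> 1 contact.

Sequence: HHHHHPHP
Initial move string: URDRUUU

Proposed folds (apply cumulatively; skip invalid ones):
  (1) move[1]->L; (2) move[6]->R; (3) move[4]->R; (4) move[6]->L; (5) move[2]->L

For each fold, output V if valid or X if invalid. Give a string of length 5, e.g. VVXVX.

Initial: URDRUUU -> [(0, 0), (0, 1), (1, 1), (1, 0), (2, 0), (2, 1), (2, 2), (2, 3)]
Fold 1: move[1]->L => ULDRUUU INVALID (collision), skipped
Fold 2: move[6]->R => URDRUUR VALID
Fold 3: move[4]->R => URDRRUR VALID
Fold 4: move[6]->L => URDRRUL VALID
Fold 5: move[2]->L => URLRRUL INVALID (collision), skipped

Answer: XVVVX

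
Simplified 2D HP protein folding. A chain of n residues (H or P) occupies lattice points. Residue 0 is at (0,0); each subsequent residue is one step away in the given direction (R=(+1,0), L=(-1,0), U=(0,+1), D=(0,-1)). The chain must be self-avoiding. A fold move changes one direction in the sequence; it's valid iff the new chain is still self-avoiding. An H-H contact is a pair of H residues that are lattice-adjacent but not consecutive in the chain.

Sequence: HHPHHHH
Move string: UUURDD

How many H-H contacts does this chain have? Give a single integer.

Answer: 1

Derivation:
Positions: [(0, 0), (0, 1), (0, 2), (0, 3), (1, 3), (1, 2), (1, 1)]
H-H contact: residue 1 @(0,1) - residue 6 @(1, 1)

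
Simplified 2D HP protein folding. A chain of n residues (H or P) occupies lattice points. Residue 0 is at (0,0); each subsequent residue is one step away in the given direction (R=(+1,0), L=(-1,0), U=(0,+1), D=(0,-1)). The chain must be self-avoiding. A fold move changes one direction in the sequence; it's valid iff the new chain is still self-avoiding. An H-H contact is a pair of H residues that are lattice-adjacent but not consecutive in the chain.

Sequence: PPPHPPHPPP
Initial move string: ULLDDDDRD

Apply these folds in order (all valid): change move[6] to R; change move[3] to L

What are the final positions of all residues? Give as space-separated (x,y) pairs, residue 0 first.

Answer: (0,0) (0,1) (-1,1) (-2,1) (-3,1) (-3,0) (-3,-1) (-2,-1) (-1,-1) (-1,-2)

Derivation:
Initial moves: ULLDDDDRD
Fold: move[6]->R => ULLDDDRRD (positions: [(0, 0), (0, 1), (-1, 1), (-2, 1), (-2, 0), (-2, -1), (-2, -2), (-1, -2), (0, -2), (0, -3)])
Fold: move[3]->L => ULLLDDRRD (positions: [(0, 0), (0, 1), (-1, 1), (-2, 1), (-3, 1), (-3, 0), (-3, -1), (-2, -1), (-1, -1), (-1, -2)])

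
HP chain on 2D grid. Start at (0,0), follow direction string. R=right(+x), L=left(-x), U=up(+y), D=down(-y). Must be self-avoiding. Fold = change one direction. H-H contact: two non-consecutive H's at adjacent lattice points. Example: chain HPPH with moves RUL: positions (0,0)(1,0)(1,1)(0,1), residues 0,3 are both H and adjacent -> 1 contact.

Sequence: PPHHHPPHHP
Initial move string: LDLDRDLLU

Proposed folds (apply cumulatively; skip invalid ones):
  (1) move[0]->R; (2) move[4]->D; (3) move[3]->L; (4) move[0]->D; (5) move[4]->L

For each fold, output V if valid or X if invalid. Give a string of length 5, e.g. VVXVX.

Answer: VVVVV

Derivation:
Initial: LDLDRDLLU -> [(0, 0), (-1, 0), (-1, -1), (-2, -1), (-2, -2), (-1, -2), (-1, -3), (-2, -3), (-3, -3), (-3, -2)]
Fold 1: move[0]->R => RDLDRDLLU VALID
Fold 2: move[4]->D => RDLDDDLLU VALID
Fold 3: move[3]->L => RDLLDDLLU VALID
Fold 4: move[0]->D => DDLLDDLLU VALID
Fold 5: move[4]->L => DDLLLDLLU VALID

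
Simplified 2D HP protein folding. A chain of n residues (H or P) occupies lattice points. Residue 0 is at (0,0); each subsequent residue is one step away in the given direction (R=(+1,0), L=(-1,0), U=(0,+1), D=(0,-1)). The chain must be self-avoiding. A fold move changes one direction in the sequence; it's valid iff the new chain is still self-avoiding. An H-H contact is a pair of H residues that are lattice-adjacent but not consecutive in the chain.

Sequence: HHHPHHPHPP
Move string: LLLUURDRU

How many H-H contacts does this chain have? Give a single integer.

Positions: [(0, 0), (-1, 0), (-2, 0), (-3, 0), (-3, 1), (-3, 2), (-2, 2), (-2, 1), (-1, 1), (-1, 2)]
H-H contact: residue 2 @(-2,0) - residue 7 @(-2, 1)
H-H contact: residue 4 @(-3,1) - residue 7 @(-2, 1)

Answer: 2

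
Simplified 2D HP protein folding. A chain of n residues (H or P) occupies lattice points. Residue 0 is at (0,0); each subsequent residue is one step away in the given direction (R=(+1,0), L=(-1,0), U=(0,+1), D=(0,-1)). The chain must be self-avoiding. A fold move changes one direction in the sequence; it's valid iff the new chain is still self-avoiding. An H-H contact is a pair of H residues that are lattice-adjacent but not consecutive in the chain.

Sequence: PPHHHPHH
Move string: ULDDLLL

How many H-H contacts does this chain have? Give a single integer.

Positions: [(0, 0), (0, 1), (-1, 1), (-1, 0), (-1, -1), (-2, -1), (-3, -1), (-4, -1)]
No H-H contacts found.

Answer: 0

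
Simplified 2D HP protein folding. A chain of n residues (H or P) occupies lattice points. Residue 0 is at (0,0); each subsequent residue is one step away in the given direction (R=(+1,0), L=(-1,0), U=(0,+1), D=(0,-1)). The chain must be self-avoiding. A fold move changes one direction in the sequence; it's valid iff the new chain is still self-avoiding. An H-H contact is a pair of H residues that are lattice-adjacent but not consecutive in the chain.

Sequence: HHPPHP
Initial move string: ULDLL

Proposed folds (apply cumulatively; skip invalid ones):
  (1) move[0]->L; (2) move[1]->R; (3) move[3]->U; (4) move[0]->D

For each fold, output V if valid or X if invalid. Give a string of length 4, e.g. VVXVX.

Initial: ULDLL -> [(0, 0), (0, 1), (-1, 1), (-1, 0), (-2, 0), (-3, 0)]
Fold 1: move[0]->L => LLDLL VALID
Fold 2: move[1]->R => LRDLL INVALID (collision), skipped
Fold 3: move[3]->U => LLDUL INVALID (collision), skipped
Fold 4: move[0]->D => DLDLL VALID

Answer: VXXV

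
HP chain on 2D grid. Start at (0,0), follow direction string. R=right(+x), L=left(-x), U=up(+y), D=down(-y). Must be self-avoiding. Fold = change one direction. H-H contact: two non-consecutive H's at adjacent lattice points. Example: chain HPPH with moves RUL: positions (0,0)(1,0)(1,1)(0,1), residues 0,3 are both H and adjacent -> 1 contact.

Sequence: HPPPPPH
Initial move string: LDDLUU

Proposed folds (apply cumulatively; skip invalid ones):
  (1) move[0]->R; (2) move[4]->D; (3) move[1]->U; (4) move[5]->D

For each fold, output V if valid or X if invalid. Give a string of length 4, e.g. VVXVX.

Answer: XXXX

Derivation:
Initial: LDDLUU -> [(0, 0), (-1, 0), (-1, -1), (-1, -2), (-2, -2), (-2, -1), (-2, 0)]
Fold 1: move[0]->R => RDDLUU INVALID (collision), skipped
Fold 2: move[4]->D => LDDLDU INVALID (collision), skipped
Fold 3: move[1]->U => LUDLUU INVALID (collision), skipped
Fold 4: move[5]->D => LDDLUD INVALID (collision), skipped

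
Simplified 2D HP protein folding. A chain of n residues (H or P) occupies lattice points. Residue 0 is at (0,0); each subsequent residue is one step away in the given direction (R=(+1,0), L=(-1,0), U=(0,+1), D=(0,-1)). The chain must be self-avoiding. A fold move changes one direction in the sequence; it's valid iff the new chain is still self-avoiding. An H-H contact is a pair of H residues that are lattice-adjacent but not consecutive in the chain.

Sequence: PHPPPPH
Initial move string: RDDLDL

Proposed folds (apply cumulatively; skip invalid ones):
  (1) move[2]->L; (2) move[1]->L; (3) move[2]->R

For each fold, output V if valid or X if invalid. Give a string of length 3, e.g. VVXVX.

Answer: VXX

Derivation:
Initial: RDDLDL -> [(0, 0), (1, 0), (1, -1), (1, -2), (0, -2), (0, -3), (-1, -3)]
Fold 1: move[2]->L => RDLLDL VALID
Fold 2: move[1]->L => RLLLDL INVALID (collision), skipped
Fold 3: move[2]->R => RDRLDL INVALID (collision), skipped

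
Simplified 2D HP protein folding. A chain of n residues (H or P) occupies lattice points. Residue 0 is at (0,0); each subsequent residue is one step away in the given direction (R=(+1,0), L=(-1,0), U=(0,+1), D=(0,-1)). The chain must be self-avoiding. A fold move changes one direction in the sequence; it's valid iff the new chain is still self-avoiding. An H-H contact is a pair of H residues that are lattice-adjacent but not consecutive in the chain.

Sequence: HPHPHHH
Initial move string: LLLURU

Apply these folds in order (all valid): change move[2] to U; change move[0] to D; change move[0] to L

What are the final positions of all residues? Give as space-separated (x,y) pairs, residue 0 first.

Initial moves: LLLURU
Fold: move[2]->U => LLUURU (positions: [(0, 0), (-1, 0), (-2, 0), (-2, 1), (-2, 2), (-1, 2), (-1, 3)])
Fold: move[0]->D => DLUURU (positions: [(0, 0), (0, -1), (-1, -1), (-1, 0), (-1, 1), (0, 1), (0, 2)])
Fold: move[0]->L => LLUURU (positions: [(0, 0), (-1, 0), (-2, 0), (-2, 1), (-2, 2), (-1, 2), (-1, 3)])

Answer: (0,0) (-1,0) (-2,0) (-2,1) (-2,2) (-1,2) (-1,3)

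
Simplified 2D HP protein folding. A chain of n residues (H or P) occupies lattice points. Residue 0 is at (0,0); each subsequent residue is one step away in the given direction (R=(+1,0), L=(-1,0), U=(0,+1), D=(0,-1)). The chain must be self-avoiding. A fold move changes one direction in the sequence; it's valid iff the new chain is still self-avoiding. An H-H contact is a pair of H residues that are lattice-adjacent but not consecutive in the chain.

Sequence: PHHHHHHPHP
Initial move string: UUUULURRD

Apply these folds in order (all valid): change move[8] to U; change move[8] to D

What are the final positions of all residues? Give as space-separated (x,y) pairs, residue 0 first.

Initial moves: UUUULURRD
Fold: move[8]->U => UUUULURRU (positions: [(0, 0), (0, 1), (0, 2), (0, 3), (0, 4), (-1, 4), (-1, 5), (0, 5), (1, 5), (1, 6)])
Fold: move[8]->D => UUUULURRD (positions: [(0, 0), (0, 1), (0, 2), (0, 3), (0, 4), (-1, 4), (-1, 5), (0, 5), (1, 5), (1, 4)])

Answer: (0,0) (0,1) (0,2) (0,3) (0,4) (-1,4) (-1,5) (0,5) (1,5) (1,4)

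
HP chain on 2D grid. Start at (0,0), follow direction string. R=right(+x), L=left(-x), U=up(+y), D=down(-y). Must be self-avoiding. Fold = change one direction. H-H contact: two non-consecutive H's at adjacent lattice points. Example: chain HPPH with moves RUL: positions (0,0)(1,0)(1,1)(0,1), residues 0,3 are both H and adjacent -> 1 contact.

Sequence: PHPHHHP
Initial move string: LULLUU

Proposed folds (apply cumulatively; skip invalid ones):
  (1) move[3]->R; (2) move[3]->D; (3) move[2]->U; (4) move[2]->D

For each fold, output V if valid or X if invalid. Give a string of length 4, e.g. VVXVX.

Initial: LULLUU -> [(0, 0), (-1, 0), (-1, 1), (-2, 1), (-3, 1), (-3, 2), (-3, 3)]
Fold 1: move[3]->R => LULRUU INVALID (collision), skipped
Fold 2: move[3]->D => LULDUU INVALID (collision), skipped
Fold 3: move[2]->U => LUULUU VALID
Fold 4: move[2]->D => LUDLUU INVALID (collision), skipped

Answer: XXVX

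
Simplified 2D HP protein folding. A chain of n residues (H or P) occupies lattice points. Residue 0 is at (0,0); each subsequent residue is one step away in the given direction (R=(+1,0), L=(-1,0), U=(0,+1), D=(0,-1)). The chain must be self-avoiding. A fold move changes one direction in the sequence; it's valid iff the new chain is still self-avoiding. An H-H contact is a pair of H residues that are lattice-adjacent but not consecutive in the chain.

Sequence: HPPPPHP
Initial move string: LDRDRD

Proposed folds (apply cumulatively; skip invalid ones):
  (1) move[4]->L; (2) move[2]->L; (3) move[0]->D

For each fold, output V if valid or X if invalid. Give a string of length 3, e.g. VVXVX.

Answer: VVV

Derivation:
Initial: LDRDRD -> [(0, 0), (-1, 0), (-1, -1), (0, -1), (0, -2), (1, -2), (1, -3)]
Fold 1: move[4]->L => LDRDLD VALID
Fold 2: move[2]->L => LDLDLD VALID
Fold 3: move[0]->D => DDLDLD VALID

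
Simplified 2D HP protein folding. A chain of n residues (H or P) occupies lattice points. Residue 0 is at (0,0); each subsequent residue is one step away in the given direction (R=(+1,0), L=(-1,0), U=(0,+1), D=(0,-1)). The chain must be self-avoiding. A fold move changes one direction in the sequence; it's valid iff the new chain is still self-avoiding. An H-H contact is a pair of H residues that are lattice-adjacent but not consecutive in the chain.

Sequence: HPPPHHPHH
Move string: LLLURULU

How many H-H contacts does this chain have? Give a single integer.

Answer: 1

Derivation:
Positions: [(0, 0), (-1, 0), (-2, 0), (-3, 0), (-3, 1), (-2, 1), (-2, 2), (-3, 2), (-3, 3)]
H-H contact: residue 4 @(-3,1) - residue 7 @(-3, 2)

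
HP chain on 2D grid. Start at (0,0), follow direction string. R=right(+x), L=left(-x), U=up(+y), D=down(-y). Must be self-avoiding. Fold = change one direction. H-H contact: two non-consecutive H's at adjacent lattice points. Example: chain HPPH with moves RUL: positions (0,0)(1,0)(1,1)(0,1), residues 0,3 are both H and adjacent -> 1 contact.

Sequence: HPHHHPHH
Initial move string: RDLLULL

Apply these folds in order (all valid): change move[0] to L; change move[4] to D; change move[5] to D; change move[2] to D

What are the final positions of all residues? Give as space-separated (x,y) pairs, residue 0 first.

Initial moves: RDLLULL
Fold: move[0]->L => LDLLULL (positions: [(0, 0), (-1, 0), (-1, -1), (-2, -1), (-3, -1), (-3, 0), (-4, 0), (-5, 0)])
Fold: move[4]->D => LDLLDLL (positions: [(0, 0), (-1, 0), (-1, -1), (-2, -1), (-3, -1), (-3, -2), (-4, -2), (-5, -2)])
Fold: move[5]->D => LDLLDDL (positions: [(0, 0), (-1, 0), (-1, -1), (-2, -1), (-3, -1), (-3, -2), (-3, -3), (-4, -3)])
Fold: move[2]->D => LDDLDDL (positions: [(0, 0), (-1, 0), (-1, -1), (-1, -2), (-2, -2), (-2, -3), (-2, -4), (-3, -4)])

Answer: (0,0) (-1,0) (-1,-1) (-1,-2) (-2,-2) (-2,-3) (-2,-4) (-3,-4)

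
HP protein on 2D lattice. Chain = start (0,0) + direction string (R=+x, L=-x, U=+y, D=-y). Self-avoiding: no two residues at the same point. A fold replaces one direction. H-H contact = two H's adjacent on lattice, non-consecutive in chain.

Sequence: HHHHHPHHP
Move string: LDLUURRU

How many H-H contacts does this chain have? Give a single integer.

Positions: [(0, 0), (-1, 0), (-1, -1), (-2, -1), (-2, 0), (-2, 1), (-1, 1), (0, 1), (0, 2)]
H-H contact: residue 0 @(0,0) - residue 7 @(0, 1)
H-H contact: residue 1 @(-1,0) - residue 4 @(-2, 0)
H-H contact: residue 1 @(-1,0) - residue 6 @(-1, 1)

Answer: 3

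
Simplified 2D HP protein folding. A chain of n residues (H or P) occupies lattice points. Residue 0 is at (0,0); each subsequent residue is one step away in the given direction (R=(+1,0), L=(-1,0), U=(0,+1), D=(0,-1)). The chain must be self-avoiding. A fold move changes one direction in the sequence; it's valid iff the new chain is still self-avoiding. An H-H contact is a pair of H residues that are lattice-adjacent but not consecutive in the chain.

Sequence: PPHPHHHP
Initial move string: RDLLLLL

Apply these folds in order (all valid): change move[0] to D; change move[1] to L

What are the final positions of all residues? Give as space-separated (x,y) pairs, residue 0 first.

Initial moves: RDLLLLL
Fold: move[0]->D => DDLLLLL (positions: [(0, 0), (0, -1), (0, -2), (-1, -2), (-2, -2), (-3, -2), (-4, -2), (-5, -2)])
Fold: move[1]->L => DLLLLLL (positions: [(0, 0), (0, -1), (-1, -1), (-2, -1), (-3, -1), (-4, -1), (-5, -1), (-6, -1)])

Answer: (0,0) (0,-1) (-1,-1) (-2,-1) (-3,-1) (-4,-1) (-5,-1) (-6,-1)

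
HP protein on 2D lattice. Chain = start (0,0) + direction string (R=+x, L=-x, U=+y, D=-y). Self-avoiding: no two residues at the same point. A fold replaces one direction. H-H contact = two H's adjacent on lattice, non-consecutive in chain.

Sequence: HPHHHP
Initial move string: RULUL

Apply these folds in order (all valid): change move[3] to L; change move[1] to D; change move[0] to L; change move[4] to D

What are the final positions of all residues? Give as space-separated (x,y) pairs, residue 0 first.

Answer: (0,0) (-1,0) (-1,-1) (-2,-1) (-3,-1) (-3,-2)

Derivation:
Initial moves: RULUL
Fold: move[3]->L => RULLL (positions: [(0, 0), (1, 0), (1, 1), (0, 1), (-1, 1), (-2, 1)])
Fold: move[1]->D => RDLLL (positions: [(0, 0), (1, 0), (1, -1), (0, -1), (-1, -1), (-2, -1)])
Fold: move[0]->L => LDLLL (positions: [(0, 0), (-1, 0), (-1, -1), (-2, -1), (-3, -1), (-4, -1)])
Fold: move[4]->D => LDLLD (positions: [(0, 0), (-1, 0), (-1, -1), (-2, -1), (-3, -1), (-3, -2)])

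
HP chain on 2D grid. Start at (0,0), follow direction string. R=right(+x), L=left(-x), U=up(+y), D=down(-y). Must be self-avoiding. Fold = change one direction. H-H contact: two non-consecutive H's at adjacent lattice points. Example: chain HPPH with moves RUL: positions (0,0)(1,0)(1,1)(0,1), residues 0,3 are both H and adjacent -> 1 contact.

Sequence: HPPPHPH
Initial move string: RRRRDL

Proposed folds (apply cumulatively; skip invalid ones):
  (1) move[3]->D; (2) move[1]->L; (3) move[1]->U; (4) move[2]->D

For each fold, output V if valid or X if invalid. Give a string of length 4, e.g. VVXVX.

Initial: RRRRDL -> [(0, 0), (1, 0), (2, 0), (3, 0), (4, 0), (4, -1), (3, -1)]
Fold 1: move[3]->D => RRRDDL VALID
Fold 2: move[1]->L => RLRDDL INVALID (collision), skipped
Fold 3: move[1]->U => RURDDL VALID
Fold 4: move[2]->D => RUDDDL INVALID (collision), skipped

Answer: VXVX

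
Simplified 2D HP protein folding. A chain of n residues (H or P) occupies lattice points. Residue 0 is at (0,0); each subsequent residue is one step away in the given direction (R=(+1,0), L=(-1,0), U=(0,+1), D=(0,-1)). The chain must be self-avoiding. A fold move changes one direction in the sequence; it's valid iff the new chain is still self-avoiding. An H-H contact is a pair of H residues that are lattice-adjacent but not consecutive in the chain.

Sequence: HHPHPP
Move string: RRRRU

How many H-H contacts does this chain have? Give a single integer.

Answer: 0

Derivation:
Positions: [(0, 0), (1, 0), (2, 0), (3, 0), (4, 0), (4, 1)]
No H-H contacts found.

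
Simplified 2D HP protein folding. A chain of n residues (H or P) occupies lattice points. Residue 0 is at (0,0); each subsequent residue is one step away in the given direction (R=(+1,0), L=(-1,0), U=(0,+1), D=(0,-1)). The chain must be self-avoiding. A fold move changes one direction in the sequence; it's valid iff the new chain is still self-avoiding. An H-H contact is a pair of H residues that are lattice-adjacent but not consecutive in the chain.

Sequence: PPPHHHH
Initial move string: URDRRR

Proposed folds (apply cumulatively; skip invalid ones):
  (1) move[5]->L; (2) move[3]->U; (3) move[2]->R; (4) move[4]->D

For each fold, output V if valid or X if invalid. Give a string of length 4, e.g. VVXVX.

Answer: XXVV

Derivation:
Initial: URDRRR -> [(0, 0), (0, 1), (1, 1), (1, 0), (2, 0), (3, 0), (4, 0)]
Fold 1: move[5]->L => URDRRL INVALID (collision), skipped
Fold 2: move[3]->U => URDURR INVALID (collision), skipped
Fold 3: move[2]->R => URRRRR VALID
Fold 4: move[4]->D => URRRDR VALID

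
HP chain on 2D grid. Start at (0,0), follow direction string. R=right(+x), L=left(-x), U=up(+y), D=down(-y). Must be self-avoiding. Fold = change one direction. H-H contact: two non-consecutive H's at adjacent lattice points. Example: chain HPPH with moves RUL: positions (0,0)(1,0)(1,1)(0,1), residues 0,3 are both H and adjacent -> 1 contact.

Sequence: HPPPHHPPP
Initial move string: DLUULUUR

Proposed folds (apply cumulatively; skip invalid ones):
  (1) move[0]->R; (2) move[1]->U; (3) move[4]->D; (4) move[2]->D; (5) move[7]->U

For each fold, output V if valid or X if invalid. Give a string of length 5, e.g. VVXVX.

Answer: XXXXV

Derivation:
Initial: DLUULUUR -> [(0, 0), (0, -1), (-1, -1), (-1, 0), (-1, 1), (-2, 1), (-2, 2), (-2, 3), (-1, 3)]
Fold 1: move[0]->R => RLUULUUR INVALID (collision), skipped
Fold 2: move[1]->U => DUUULUUR INVALID (collision), skipped
Fold 3: move[4]->D => DLUUDUUR INVALID (collision), skipped
Fold 4: move[2]->D => DLDULUUR INVALID (collision), skipped
Fold 5: move[7]->U => DLUULUUU VALID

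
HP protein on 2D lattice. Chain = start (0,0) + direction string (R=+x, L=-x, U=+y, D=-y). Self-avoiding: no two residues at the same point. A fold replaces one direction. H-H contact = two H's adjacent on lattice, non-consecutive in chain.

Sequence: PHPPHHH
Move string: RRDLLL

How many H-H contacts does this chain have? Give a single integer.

Answer: 1

Derivation:
Positions: [(0, 0), (1, 0), (2, 0), (2, -1), (1, -1), (0, -1), (-1, -1)]
H-H contact: residue 1 @(1,0) - residue 4 @(1, -1)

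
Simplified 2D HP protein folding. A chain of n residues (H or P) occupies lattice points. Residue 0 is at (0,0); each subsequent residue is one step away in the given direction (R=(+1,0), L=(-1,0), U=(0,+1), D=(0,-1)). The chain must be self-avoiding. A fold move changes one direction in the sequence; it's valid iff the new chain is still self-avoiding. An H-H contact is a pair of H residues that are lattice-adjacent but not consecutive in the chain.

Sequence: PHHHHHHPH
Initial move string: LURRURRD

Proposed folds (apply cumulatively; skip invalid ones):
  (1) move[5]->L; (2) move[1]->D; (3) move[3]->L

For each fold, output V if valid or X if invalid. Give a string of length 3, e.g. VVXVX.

Answer: XVX

Derivation:
Initial: LURRURRD -> [(0, 0), (-1, 0), (-1, 1), (0, 1), (1, 1), (1, 2), (2, 2), (3, 2), (3, 1)]
Fold 1: move[5]->L => LURRULRD INVALID (collision), skipped
Fold 2: move[1]->D => LDRRURRD VALID
Fold 3: move[3]->L => LDRLURRD INVALID (collision), skipped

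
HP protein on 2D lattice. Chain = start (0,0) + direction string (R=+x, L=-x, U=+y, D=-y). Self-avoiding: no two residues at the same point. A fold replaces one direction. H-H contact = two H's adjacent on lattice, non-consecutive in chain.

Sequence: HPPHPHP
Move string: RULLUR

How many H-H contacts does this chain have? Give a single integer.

Positions: [(0, 0), (1, 0), (1, 1), (0, 1), (-1, 1), (-1, 2), (0, 2)]
H-H contact: residue 0 @(0,0) - residue 3 @(0, 1)

Answer: 1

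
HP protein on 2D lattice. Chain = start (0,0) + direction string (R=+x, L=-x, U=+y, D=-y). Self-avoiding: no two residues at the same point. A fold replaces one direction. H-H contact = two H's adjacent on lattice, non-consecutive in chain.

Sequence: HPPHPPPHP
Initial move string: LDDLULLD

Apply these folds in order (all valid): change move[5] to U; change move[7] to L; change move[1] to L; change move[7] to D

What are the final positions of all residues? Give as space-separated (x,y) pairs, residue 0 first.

Initial moves: LDDLULLD
Fold: move[5]->U => LDDLUULD (positions: [(0, 0), (-1, 0), (-1, -1), (-1, -2), (-2, -2), (-2, -1), (-2, 0), (-3, 0), (-3, -1)])
Fold: move[7]->L => LDDLUULL (positions: [(0, 0), (-1, 0), (-1, -1), (-1, -2), (-2, -2), (-2, -1), (-2, 0), (-3, 0), (-4, 0)])
Fold: move[1]->L => LLDLUULL (positions: [(0, 0), (-1, 0), (-2, 0), (-2, -1), (-3, -1), (-3, 0), (-3, 1), (-4, 1), (-5, 1)])
Fold: move[7]->D => LLDLUULD (positions: [(0, 0), (-1, 0), (-2, 0), (-2, -1), (-3, -1), (-3, 0), (-3, 1), (-4, 1), (-4, 0)])

Answer: (0,0) (-1,0) (-2,0) (-2,-1) (-3,-1) (-3,0) (-3,1) (-4,1) (-4,0)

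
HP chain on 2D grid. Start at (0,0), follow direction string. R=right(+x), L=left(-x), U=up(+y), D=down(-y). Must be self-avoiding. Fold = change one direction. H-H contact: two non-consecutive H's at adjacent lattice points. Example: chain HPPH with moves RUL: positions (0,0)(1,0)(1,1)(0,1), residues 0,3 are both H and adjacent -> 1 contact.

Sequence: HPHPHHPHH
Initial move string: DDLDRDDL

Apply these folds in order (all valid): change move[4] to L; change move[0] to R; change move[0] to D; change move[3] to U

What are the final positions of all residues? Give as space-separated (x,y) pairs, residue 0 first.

Initial moves: DDLDRDDL
Fold: move[4]->L => DDLDLDDL (positions: [(0, 0), (0, -1), (0, -2), (-1, -2), (-1, -3), (-2, -3), (-2, -4), (-2, -5), (-3, -5)])
Fold: move[0]->R => RDLDLDDL (positions: [(0, 0), (1, 0), (1, -1), (0, -1), (0, -2), (-1, -2), (-1, -3), (-1, -4), (-2, -4)])
Fold: move[0]->D => DDLDLDDL (positions: [(0, 0), (0, -1), (0, -2), (-1, -2), (-1, -3), (-2, -3), (-2, -4), (-2, -5), (-3, -5)])
Fold: move[3]->U => DDLULDDL (positions: [(0, 0), (0, -1), (0, -2), (-1, -2), (-1, -1), (-2, -1), (-2, -2), (-2, -3), (-3, -3)])

Answer: (0,0) (0,-1) (0,-2) (-1,-2) (-1,-1) (-2,-1) (-2,-2) (-2,-3) (-3,-3)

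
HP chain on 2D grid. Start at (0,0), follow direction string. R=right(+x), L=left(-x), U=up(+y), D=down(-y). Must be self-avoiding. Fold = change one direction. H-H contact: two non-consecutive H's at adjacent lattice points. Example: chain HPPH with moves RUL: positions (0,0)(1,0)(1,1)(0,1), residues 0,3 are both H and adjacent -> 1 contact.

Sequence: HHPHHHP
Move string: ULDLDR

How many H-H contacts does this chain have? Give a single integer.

Answer: 1

Derivation:
Positions: [(0, 0), (0, 1), (-1, 1), (-1, 0), (-2, 0), (-2, -1), (-1, -1)]
H-H contact: residue 0 @(0,0) - residue 3 @(-1, 0)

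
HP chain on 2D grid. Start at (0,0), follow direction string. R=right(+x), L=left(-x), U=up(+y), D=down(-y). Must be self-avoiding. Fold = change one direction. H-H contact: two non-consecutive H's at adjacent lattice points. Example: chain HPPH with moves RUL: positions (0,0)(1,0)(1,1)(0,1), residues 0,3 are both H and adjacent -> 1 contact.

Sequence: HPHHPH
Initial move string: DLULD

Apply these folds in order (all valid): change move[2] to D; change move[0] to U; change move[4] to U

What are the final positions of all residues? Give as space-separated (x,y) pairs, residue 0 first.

Answer: (0,0) (0,1) (-1,1) (-1,0) (-2,0) (-2,1)

Derivation:
Initial moves: DLULD
Fold: move[2]->D => DLDLD (positions: [(0, 0), (0, -1), (-1, -1), (-1, -2), (-2, -2), (-2, -3)])
Fold: move[0]->U => ULDLD (positions: [(0, 0), (0, 1), (-1, 1), (-1, 0), (-2, 0), (-2, -1)])
Fold: move[4]->U => ULDLU (positions: [(0, 0), (0, 1), (-1, 1), (-1, 0), (-2, 0), (-2, 1)])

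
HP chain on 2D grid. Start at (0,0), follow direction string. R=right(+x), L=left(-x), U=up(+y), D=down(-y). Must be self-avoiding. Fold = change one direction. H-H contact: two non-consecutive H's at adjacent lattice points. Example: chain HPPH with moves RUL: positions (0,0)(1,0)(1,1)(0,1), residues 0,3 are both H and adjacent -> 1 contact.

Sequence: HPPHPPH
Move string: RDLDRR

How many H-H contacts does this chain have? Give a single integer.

Positions: [(0, 0), (1, 0), (1, -1), (0, -1), (0, -2), (1, -2), (2, -2)]
H-H contact: residue 0 @(0,0) - residue 3 @(0, -1)

Answer: 1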